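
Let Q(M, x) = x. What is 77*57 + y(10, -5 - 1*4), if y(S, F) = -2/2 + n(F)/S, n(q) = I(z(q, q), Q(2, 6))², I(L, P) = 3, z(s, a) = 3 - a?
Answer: 43889/10 ≈ 4388.9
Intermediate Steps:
n(q) = 9 (n(q) = 3² = 9)
y(S, F) = -1 + 9/S (y(S, F) = -2/2 + 9/S = -2*½ + 9/S = -1 + 9/S)
77*57 + y(10, -5 - 1*4) = 77*57 + (9 - 1*10)/10 = 4389 + (9 - 10)/10 = 4389 + (⅒)*(-1) = 4389 - ⅒ = 43889/10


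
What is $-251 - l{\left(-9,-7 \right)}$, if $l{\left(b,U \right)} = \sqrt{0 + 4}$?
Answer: $-253$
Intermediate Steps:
$l{\left(b,U \right)} = 2$ ($l{\left(b,U \right)} = \sqrt{4} = 2$)
$-251 - l{\left(-9,-7 \right)} = -251 - 2 = -253$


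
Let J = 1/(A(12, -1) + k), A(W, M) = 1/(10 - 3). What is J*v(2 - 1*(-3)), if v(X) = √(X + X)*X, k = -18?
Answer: -7*√10/25 ≈ -0.88544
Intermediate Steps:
A(W, M) = ⅐ (A(W, M) = 1/7 = ⅐)
J = -7/125 (J = 1/(⅐ - 18) = 1/(-125/7) = -7/125 ≈ -0.056000)
v(X) = √2*X^(3/2) (v(X) = √(2*X)*X = (√2*√X)*X = √2*X^(3/2))
J*v(2 - 1*(-3)) = -7*√2*(2 - 1*(-3))^(3/2)/125 = -7*√2*(2 + 3)^(3/2)/125 = -7*√2*5^(3/2)/125 = -7*√2*5*√5/125 = -7*√10/25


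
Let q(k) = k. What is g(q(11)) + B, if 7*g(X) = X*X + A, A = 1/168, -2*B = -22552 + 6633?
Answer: 9380701/1176 ≈ 7976.8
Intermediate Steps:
B = 15919/2 (B = -(-22552 + 6633)/2 = -½*(-15919) = 15919/2 ≈ 7959.5)
A = 1/168 ≈ 0.0059524
g(X) = 1/1176 + X²/7 (g(X) = (X*X + 1/168)/7 = (X² + 1/168)/7 = (1/168 + X²)/7 = 1/1176 + X²/7)
g(q(11)) + B = (1/1176 + (⅐)*11²) + 15919/2 = (1/1176 + (⅐)*121) + 15919/2 = (1/1176 + 121/7) + 15919/2 = 20329/1176 + 15919/2 = 9380701/1176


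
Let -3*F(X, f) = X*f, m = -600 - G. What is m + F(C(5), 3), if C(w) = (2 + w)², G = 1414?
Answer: -2063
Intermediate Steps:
m = -2014 (m = -600 - 1*1414 = -600 - 1414 = -2014)
F(X, f) = -X*f/3
m + F(C(5), 3) = -2014 - ⅓*(2 + 5)²*3 = -2014 - ⅓*7²*3 = -2014 - ⅓*49*3 = -2014 - 49 = -2063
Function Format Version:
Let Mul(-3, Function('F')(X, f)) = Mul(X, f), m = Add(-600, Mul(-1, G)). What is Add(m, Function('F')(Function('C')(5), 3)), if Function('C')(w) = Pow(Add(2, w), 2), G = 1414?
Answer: -2063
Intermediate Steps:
m = -2014 (m = Add(-600, Mul(-1, 1414)) = Add(-600, -1414) = -2014)
Function('F')(X, f) = Mul(Rational(-1, 3), X, f) (Function('F')(X, f) = Mul(Rational(-1, 3), Mul(X, f)) = Mul(Rational(-1, 3), X, f))
Add(m, Function('F')(Function('C')(5), 3)) = Add(-2014, Mul(Rational(-1, 3), Pow(Add(2, 5), 2), 3)) = Add(-2014, Mul(Rational(-1, 3), Pow(7, 2), 3)) = Add(-2014, Mul(Rational(-1, 3), 49, 3)) = Add(-2014, -49) = -2063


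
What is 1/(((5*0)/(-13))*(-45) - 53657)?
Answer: -1/53657 ≈ -1.8637e-5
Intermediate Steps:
1/(((5*0)/(-13))*(-45) - 53657) = 1/((0*(-1/13))*(-45) - 53657) = 1/(0*(-45) - 53657) = 1/(0 - 53657) = 1/(-53657) = -1/53657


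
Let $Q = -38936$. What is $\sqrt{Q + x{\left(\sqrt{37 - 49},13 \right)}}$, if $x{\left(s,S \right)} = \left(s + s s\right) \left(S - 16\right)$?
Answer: $\sqrt{-38900 - 6 i \sqrt{3}} \approx 0.026 - 197.23 i$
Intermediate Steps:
$x{\left(s,S \right)} = \left(-16 + S\right) \left(s + s^{2}\right)$ ($x{\left(s,S \right)} = \left(s + s^{2}\right) \left(-16 + S\right) = \left(-16 + S\right) \left(s + s^{2}\right)$)
$\sqrt{Q + x{\left(\sqrt{37 - 49},13 \right)}} = \sqrt{-38936 + \sqrt{37 - 49} \left(-16 + 13 - 16 \sqrt{37 - 49} + 13 \sqrt{37 - 49}\right)} = \sqrt{-38936 + \sqrt{-12} \left(-16 + 13 - 16 \sqrt{-12} + 13 \sqrt{-12}\right)} = \sqrt{-38936 + 2 i \sqrt{3} \left(-16 + 13 - 16 \cdot 2 i \sqrt{3} + 13 \cdot 2 i \sqrt{3}\right)} = \sqrt{-38936 + 2 i \sqrt{3} \left(-16 + 13 - 32 i \sqrt{3} + 26 i \sqrt{3}\right)} = \sqrt{-38936 + 2 i \sqrt{3} \left(-3 - 6 i \sqrt{3}\right)}$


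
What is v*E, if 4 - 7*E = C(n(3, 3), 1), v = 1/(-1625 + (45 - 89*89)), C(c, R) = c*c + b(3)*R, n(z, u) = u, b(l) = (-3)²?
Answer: 2/9501 ≈ 0.00021050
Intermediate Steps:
b(l) = 9
C(c, R) = c² + 9*R (C(c, R) = c*c + 9*R = c² + 9*R)
v = -1/9501 (v = 1/(-1625 + (45 - 7921)) = 1/(-1625 - 7876) = 1/(-9501) = -1/9501 ≈ -0.00010525)
E = -2 (E = 4/7 - (3² + 9*1)/7 = 4/7 - (9 + 9)/7 = 4/7 - ⅐*18 = 4/7 - 18/7 = -2)
v*E = -1/9501*(-2) = 2/9501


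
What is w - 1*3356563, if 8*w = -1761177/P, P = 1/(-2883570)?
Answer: 2539225154693/4 ≈ 6.3481e+11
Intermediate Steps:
P = -1/2883570 ≈ -3.4679e-7
w = 2539238580945/4 (w = (-1761177/(-1/2883570))/8 = (-1761177*(-2883570))/8 = (⅛)*5078477161890 = 2539238580945/4 ≈ 6.3481e+11)
w - 1*3356563 = 2539238580945/4 - 1*3356563 = 2539238580945/4 - 3356563 = 2539225154693/4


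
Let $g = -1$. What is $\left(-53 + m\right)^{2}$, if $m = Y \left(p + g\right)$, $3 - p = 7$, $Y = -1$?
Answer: $2304$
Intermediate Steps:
$p = -4$ ($p = 3 - 7 = -4$)
$m = 5$ ($m = - (-4 - 1) = \left(-1\right) \left(-5\right) = 5$)
$\left(-53 + m\right)^{2} = \left(-53 + 5\right)^{2} = \left(-48\right)^{2} = 2304$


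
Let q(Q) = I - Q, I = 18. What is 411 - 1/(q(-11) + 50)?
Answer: 32468/79 ≈ 410.99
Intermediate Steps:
q(Q) = 18 - Q
411 - 1/(q(-11) + 50) = 411 - 1/((18 - 1*(-11)) + 50) = 411 - 1/((18 + 11) + 50) = 411 - 1/(29 + 50) = 411 - 1/79 = 32468/79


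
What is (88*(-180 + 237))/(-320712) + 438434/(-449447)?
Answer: -5952727965/6005960261 ≈ -0.99114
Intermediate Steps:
(88*(-180 + 237))/(-320712) + 438434/(-449447) = (88*57)*(-1/320712) + 438434*(-1/449447) = 5016*(-1/320712) - 438434/449447 = -209/13363 - 438434/449447 = -5952727965/6005960261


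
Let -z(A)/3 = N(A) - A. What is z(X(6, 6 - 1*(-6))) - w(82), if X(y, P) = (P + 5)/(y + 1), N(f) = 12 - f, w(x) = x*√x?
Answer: -150/7 - 82*√82 ≈ -763.97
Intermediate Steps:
w(x) = x^(3/2)
X(y, P) = (5 + P)/(1 + y)
z(A) = -36 + 6*A (z(A) = -3*((12 - A) - A) = -3*(12 - 2*A) = -36 + 6*A)
z(X(6, 6 - 1*(-6))) - w(82) = (-36 + 6*((5 + (6 - 1*(-6)))/(1 + 6))) - 82^(3/2) = (-36 + 6*((5 + (6 + 6))/7)) - 82*√82 = (-36 + 6*((5 + 12)/7)) - 82*√82 = (-36 + 6*((⅐)*17)) - 82*√82 = (-36 + 6*(17/7)) - 82*√82 = (-36 + 102/7) - 82*√82 = -150/7 - 82*√82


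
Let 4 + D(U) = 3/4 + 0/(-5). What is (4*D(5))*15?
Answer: -195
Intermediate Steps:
D(U) = -13/4 (D(U) = -4 + (3/4 + 0/(-5)) = -4 + (3*(1/4) + 0*(-1/5)) = -4 + (3/4 + 0) = -4 + 3/4 = -13/4)
(4*D(5))*15 = (4*(-13/4))*15 = -13*15 = -195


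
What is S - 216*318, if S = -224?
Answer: -68912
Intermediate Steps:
S - 216*318 = -224 - 216*318 = -224 - 68688 = -68912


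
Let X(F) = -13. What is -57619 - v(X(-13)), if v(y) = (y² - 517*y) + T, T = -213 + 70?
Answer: -64366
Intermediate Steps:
T = -143
v(y) = -143 + y² - 517*y (v(y) = (y² - 517*y) - 143 = -143 + y² - 517*y)
-57619 - v(X(-13)) = -57619 - (-143 + (-13)² - 517*(-13)) = -57619 - (-143 + 169 + 6721) = -57619 - 1*6747 = -57619 - 6747 = -64366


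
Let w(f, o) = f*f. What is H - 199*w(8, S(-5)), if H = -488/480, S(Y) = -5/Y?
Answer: -764221/60 ≈ -12737.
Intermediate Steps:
w(f, o) = f**2
H = -61/60 (H = -488*1/480 = -61/60 ≈ -1.0167)
H - 199*w(8, S(-5)) = -61/60 - 199*8**2 = -61/60 - 199*64 = -61/60 - 12736 = -764221/60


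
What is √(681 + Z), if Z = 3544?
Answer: 65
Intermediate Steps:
√(681 + Z) = √(681 + 3544) = √4225 = 65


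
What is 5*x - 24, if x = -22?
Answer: -134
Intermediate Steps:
5*x - 24 = 5*(-22) - 24 = -110 - 24 = -134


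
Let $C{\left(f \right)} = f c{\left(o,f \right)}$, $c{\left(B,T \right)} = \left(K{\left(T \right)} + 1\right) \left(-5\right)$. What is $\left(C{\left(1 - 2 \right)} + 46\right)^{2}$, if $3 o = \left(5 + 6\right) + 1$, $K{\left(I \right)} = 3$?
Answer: $4356$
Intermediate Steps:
$o = 4$ ($o = \frac{\left(5 + 6\right) + 1}{3} = \frac{11 + 1}{3} = \frac{1}{3} \cdot 12 = 4$)
$c{\left(B,T \right)} = -20$ ($c{\left(B,T \right)} = \left(3 + 1\right) \left(-5\right) = 4 \left(-5\right) = -20$)
$C{\left(f \right)} = - 20 f$ ($C{\left(f \right)} = f \left(-20\right) = - 20 f$)
$\left(C{\left(1 - 2 \right)} + 46\right)^{2} = \left(- 20 \left(1 - 2\right) + 46\right)^{2} = \left(\left(-20\right) \left(-1\right) + 46\right)^{2} = \left(20 + 46\right)^{2} = 66^{2} = 4356$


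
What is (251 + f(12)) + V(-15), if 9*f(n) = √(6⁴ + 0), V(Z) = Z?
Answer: 240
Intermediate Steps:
f(n) = 4 (f(n) = √(6⁴ + 0)/9 = √(1296 + 0)/9 = √1296/9 = (⅑)*36 = 4)
(251 + f(12)) + V(-15) = (251 + 4) - 15 = 255 - 15 = 240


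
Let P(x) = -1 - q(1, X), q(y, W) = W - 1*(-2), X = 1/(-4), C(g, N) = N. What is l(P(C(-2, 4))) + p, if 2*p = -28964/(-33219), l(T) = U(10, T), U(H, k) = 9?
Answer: 313453/33219 ≈ 9.4360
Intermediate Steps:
X = -1/4 ≈ -0.25000
q(y, W) = 2 + W (q(y, W) = W + 2 = 2 + W)
P(x) = -11/4 (P(x) = -1 - (2 - 1/4) = -1 - 1*7/4 = -1 - 7/4 = -11/4)
l(T) = 9
p = 14482/33219 (p = (-28964/(-33219))/2 = (-28964*(-1/33219))/2 = (1/2)*(28964/33219) = 14482/33219 ≈ 0.43596)
l(P(C(-2, 4))) + p = 9 + 14482/33219 = 313453/33219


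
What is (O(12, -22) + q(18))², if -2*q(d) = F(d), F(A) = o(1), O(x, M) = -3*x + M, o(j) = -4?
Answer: 3136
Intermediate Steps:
O(x, M) = M - 3*x
F(A) = -4
q(d) = 2 (q(d) = -½*(-4) = 2)
(O(12, -22) + q(18))² = ((-22 - 3*12) + 2)² = ((-22 - 36) + 2)² = (-58 + 2)² = (-56)² = 3136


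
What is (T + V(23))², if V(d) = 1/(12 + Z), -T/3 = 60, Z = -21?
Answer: 2627641/81 ≈ 32440.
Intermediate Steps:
T = -180 (T = -3*60 = -180)
V(d) = -⅑ (V(d) = 1/(12 - 21) = 1/(-9) = -⅑)
(T + V(23))² = (-180 - ⅑)² = (-1621/9)² = 2627641/81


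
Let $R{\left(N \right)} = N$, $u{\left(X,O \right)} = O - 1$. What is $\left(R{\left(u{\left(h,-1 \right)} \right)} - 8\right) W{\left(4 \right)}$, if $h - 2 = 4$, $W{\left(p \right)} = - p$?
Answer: $40$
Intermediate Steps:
$h = 6$ ($h = 2 + 4 = 6$)
$u{\left(X,O \right)} = -1 + O$
$\left(R{\left(u{\left(h,-1 \right)} \right)} - 8\right) W{\left(4 \right)} = \left(\left(-1 - 1\right) - 8\right) \left(\left(-1\right) 4\right) = \left(-2 - 8\right) \left(-4\right) = \left(-10\right) \left(-4\right) = 40$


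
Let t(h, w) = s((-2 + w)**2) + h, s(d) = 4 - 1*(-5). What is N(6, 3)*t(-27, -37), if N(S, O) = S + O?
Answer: -162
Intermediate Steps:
N(S, O) = O + S
s(d) = 9 (s(d) = 4 + 5 = 9)
t(h, w) = 9 + h
N(6, 3)*t(-27, -37) = (3 + 6)*(9 - 27) = 9*(-18) = -162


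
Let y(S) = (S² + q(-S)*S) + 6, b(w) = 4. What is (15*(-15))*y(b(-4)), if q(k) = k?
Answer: -1350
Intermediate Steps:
y(S) = 6 (y(S) = (S² + (-S)*S) + 6 = (S² - S²) + 6 = 0 + 6 = 6)
(15*(-15))*y(b(-4)) = (15*(-15))*6 = -225*6 = -1350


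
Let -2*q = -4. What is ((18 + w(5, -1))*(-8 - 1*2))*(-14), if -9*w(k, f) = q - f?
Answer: 7420/3 ≈ 2473.3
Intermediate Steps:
q = 2 (q = -½*(-4) = 2)
w(k, f) = -2/9 + f/9 (w(k, f) = -(2 - f)/9 = -2/9 + f/9)
((18 + w(5, -1))*(-8 - 1*2))*(-14) = ((18 + (-2/9 + (⅑)*(-1)))*(-8 - 1*2))*(-14) = ((18 + (-2/9 - ⅑))*(-8 - 2))*(-14) = ((18 - ⅓)*(-10))*(-14) = ((53/3)*(-10))*(-14) = -530/3*(-14) = 7420/3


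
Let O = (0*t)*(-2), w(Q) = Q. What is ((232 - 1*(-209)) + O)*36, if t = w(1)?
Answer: 15876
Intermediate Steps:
t = 1
O = 0 (O = (0*1)*(-2) = 0*(-2) = 0)
((232 - 1*(-209)) + O)*36 = ((232 - 1*(-209)) + 0)*36 = ((232 + 209) + 0)*36 = (441 + 0)*36 = 441*36 = 15876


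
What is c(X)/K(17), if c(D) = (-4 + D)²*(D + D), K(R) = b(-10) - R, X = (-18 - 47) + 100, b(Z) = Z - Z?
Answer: -67270/17 ≈ -3957.1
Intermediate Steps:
b(Z) = 0
X = 35 (X = -65 + 100 = 35)
K(R) = -R (K(R) = 0 - R = -R)
c(D) = 2*D*(-4 + D)² (c(D) = (-4 + D)²*(2*D) = 2*D*(-4 + D)²)
c(X)/K(17) = (2*35*(-4 + 35)²)/((-1*17)) = (2*35*31²)/(-17) = (2*35*961)*(-1/17) = 67270*(-1/17) = -67270/17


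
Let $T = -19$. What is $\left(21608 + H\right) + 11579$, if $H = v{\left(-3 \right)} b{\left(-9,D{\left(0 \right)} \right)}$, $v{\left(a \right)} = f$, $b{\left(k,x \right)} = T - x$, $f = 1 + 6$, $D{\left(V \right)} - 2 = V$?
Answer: $33040$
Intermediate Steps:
$D{\left(V \right)} = 2 + V$
$f = 7$
$b{\left(k,x \right)} = -19 - x$
$v{\left(a \right)} = 7$
$H = -147$ ($H = 7 \left(-19 - \left(2 + 0\right)\right) = 7 \left(-19 - 2\right) = 7 \left(-21\right) = -147$)
$\left(21608 + H\right) + 11579 = \left(21608 - 147\right) + 11579 = 21461 + 11579 = 33040$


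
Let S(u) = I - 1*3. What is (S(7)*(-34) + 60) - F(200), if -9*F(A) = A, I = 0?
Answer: 1658/9 ≈ 184.22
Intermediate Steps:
S(u) = -3 (S(u) = 0 - 1*3 = 0 - 3 = -3)
F(A) = -A/9
(S(7)*(-34) + 60) - F(200) = (-3*(-34) + 60) - (-1)*200/9 = (102 + 60) - 1*(-200/9) = 162 + 200/9 = 1658/9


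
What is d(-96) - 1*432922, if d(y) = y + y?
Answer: -433114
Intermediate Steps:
d(y) = 2*y
d(-96) - 1*432922 = 2*(-96) - 1*432922 = -192 - 432922 = -433114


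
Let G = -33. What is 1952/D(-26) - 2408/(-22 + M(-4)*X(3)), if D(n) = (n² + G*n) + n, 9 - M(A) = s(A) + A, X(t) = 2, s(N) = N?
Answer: -225490/1131 ≈ -199.37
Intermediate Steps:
M(A) = 9 - 2*A (M(A) = 9 - (A + A) = 9 - 2*A)
D(n) = n² - 32*n (D(n) = (n² - 33*n) + n = n² - 32*n)
1952/D(-26) - 2408/(-22 + M(-4)*X(3)) = 1952/((-26*(-32 - 26))) - 2408/(-22 + (9 - 2*(-4))*2) = 1952/((-26*(-58))) - 2408/(-22 + (9 + 8)*2) = 1952/1508 - 2408/(-22 + 17*2) = 1952*(1/1508) - 2408/(-22 + 34) = 488/377 - 2408/12 = 488/377 - 2408*1/12 = 488/377 - 602/3 = -225490/1131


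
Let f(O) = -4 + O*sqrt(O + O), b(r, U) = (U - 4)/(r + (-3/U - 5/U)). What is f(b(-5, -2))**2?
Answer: 448 - 96*sqrt(3) ≈ 281.72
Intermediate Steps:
b(r, U) = (-4 + U)/(r - 8/U)
f(O) = -4 + sqrt(2)*O**(3/2) (f(O) = -4 + O*sqrt(2*O) = -4 + O*(sqrt(2)*sqrt(O)) = -4 + sqrt(2)*O**(3/2))
f(b(-5, -2))**2 = (-4 + sqrt(2)*(-2*(-4 - 2)/(-8 - 2*(-5)))**(3/2))**2 = (-4 + sqrt(2)*(-2*(-6)/(-8 + 10))**(3/2))**2 = (-4 + sqrt(2)*(-2*(-6)/2)**(3/2))**2 = (-4 + sqrt(2)*(-2*1/2*(-6))**(3/2))**2 = (-4 + sqrt(2)*6**(3/2))**2 = (-4 + sqrt(2)*(6*sqrt(6)))**2 = (-4 + 12*sqrt(3))**2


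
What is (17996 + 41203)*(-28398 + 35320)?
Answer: 409775478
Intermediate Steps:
(17996 + 41203)*(-28398 + 35320) = 59199*6922 = 409775478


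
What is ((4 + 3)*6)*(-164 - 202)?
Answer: -15372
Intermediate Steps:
((4 + 3)*6)*(-164 - 202) = (7*6)*(-366) = 42*(-366) = -15372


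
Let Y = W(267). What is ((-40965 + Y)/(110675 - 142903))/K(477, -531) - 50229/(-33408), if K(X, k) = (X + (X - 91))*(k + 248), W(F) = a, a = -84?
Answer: 10981991695321/7304299332736 ≈ 1.5035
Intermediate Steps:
W(F) = -84
Y = -84
K(X, k) = (-91 + 2*X)*(248 + k) (K(X, k) = (X + (-91 + X))*(248 + k) = (-91 + 2*X)*(248 + k))
((-40965 + Y)/(110675 - 142903))/K(477, -531) - 50229/(-33408) = ((-40965 - 84)/(110675 - 142903))/(-22568 - 91*(-531) + 496*477 + 2*477*(-531)) - 50229/(-33408) = (-41049/(-32228))/(-22568 + 48321 + 236592 - 506574) - 50229*(-1/33408) = -41049*(-1/32228)/(-244229) + 5581/3712 = (41049/32228)*(-1/244229) + 5581/3712 = -41049/7871012212 + 5581/3712 = 10981991695321/7304299332736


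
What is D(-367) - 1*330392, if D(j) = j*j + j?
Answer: -196070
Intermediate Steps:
D(j) = j + j² (D(j) = j² + j = j + j²)
D(-367) - 1*330392 = -367*(1 - 367) - 1*330392 = -367*(-366) - 330392 = 134322 - 330392 = -196070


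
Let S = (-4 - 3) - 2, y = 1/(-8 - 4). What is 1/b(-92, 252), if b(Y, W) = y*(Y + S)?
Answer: 12/101 ≈ 0.11881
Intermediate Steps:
y = -1/12 (y = 1/(-12) = -1/12 ≈ -0.083333)
S = -9 (S = -7 - 2 = -9)
b(Y, W) = 3/4 - Y/12 (b(Y, W) = -(Y - 9)/12 = -(-9 + Y)/12 = 3/4 - Y/12)
1/b(-92, 252) = 1/(3/4 - 1/12*(-92)) = 1/(3/4 + 23/3) = 1/(101/12) = 12/101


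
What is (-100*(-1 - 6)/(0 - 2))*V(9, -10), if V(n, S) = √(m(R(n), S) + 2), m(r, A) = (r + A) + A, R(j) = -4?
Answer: -350*I*√22 ≈ -1641.6*I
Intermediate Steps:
m(r, A) = r + 2*A (m(r, A) = (A + r) + A = r + 2*A)
V(n, S) = √(-2 + 2*S) (V(n, S) = √((-4 + 2*S) + 2) = √(-2 + 2*S))
(-100*(-1 - 6)/(0 - 2))*V(9, -10) = (-100*(-1 - 6)/(0 - 2))*√(-2 + 2*(-10)) = (-(-700)/(-2))*√(-2 - 20) = (-(-700)*(-1)/2)*√(-22) = (-100*7/2)*(I*√22) = -350*I*√22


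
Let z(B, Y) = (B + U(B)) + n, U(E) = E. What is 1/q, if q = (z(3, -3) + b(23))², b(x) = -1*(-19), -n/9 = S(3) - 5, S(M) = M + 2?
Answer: 1/625 ≈ 0.0016000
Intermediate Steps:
S(M) = 2 + M
n = 0 (n = -9*((2 + 3) - 5) = -9*(5 - 5) = -9*0 = 0)
b(x) = 19
z(B, Y) = 2*B (z(B, Y) = (B + B) + 0 = 2*B + 0 = 2*B)
q = 625 (q = (2*3 + 19)² = (6 + 19)² = 25² = 625)
1/q = 1/625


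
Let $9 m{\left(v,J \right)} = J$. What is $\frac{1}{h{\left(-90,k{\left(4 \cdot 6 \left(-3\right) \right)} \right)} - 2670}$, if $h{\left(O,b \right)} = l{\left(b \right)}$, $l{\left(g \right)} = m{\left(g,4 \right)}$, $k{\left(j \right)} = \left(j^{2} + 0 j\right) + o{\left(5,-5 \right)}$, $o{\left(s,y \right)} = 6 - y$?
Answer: $- \frac{9}{24026} \approx -0.00037459$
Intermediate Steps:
$m{\left(v,J \right)} = \frac{J}{9}$
$k{\left(j \right)} = 11 + j^{2}$ ($k{\left(j \right)} = \left(j^{2} + 0 j\right) + \left(6 - -5\right) = \left(j^{2} + 0\right) + \left(6 + 5\right) = j^{2} + 11 = 11 + j^{2}$)
$l{\left(g \right)} = \frac{4}{9}$ ($l{\left(g \right)} = \frac{1}{9} \cdot 4 = \frac{4}{9}$)
$h{\left(O,b \right)} = \frac{4}{9}$
$\frac{1}{h{\left(-90,k{\left(4 \cdot 6 \left(-3\right) \right)} \right)} - 2670} = \frac{1}{\frac{4}{9} - 2670} = \frac{1}{- \frac{24026}{9}} = - \frac{9}{24026}$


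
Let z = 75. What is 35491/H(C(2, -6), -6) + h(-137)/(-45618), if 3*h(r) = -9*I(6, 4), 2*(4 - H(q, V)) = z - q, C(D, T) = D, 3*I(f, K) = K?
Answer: -1619028308/1482585 ≈ -1092.0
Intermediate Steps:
I(f, K) = K/3
H(q, V) = -67/2 + q/2 (H(q, V) = 4 - (75 - q)/2 = 4 + (-75/2 + q/2) = -67/2 + q/2)
h(r) = -4 (h(r) = (-3*4)/3 = (-9*4/3)/3 = (1/3)*(-12) = -4)
35491/H(C(2, -6), -6) + h(-137)/(-45618) = 35491/(-67/2 + (1/2)*2) - 4/(-45618) = 35491/(-67/2 + 1) - 4*(-1/45618) = 35491/(-65/2) + 2/22809 = 35491*(-2/65) + 2/22809 = -70982/65 + 2/22809 = -1619028308/1482585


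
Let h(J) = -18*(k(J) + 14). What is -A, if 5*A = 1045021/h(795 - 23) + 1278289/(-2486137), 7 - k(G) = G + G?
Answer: -2563022359231/340774798590 ≈ -7.5212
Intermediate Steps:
k(G) = 7 - 2*G (k(G) = 7 - (G + G) = 7 - 2*G)
h(J) = -378 + 36*J (h(J) = -18*((7 - 2*J) + 14) = -18*(21 - 2*J) = -378 + 36*J)
A = 2563022359231/340774798590 (A = (1045021/(-378 + 36*(795 - 23)) + 1278289/(-2486137))/5 = (1045021/(-378 + 36*772) + 1278289*(-1/2486137))/5 = (1045021/(-378 + 27792) - 1278289/2486137)/5 = (1045021/27414 - 1278289/2486137)/5 = (⅕)*(2563022359231/68154959718) = 2563022359231/340774798590 ≈ 7.5212)
-A = -1*2563022359231/340774798590 = -2563022359231/340774798590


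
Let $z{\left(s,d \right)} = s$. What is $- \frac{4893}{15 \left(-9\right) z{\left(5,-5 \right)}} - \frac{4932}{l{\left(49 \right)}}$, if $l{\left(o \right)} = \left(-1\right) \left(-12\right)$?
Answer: $- \frac{90844}{225} \approx -403.75$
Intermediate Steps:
$l{\left(o \right)} = 12$
$- \frac{4893}{15 \left(-9\right) z{\left(5,-5 \right)}} - \frac{4932}{l{\left(49 \right)}} = - \frac{4893}{15 \left(-9\right) 5} - \frac{4932}{12} = - \frac{4893}{\left(-135\right) 5} - 411 = - \frac{4893}{-675} - 411 = \left(-4893\right) \left(- \frac{1}{675}\right) - 411 = \frac{1631}{225} - 411 = - \frac{90844}{225}$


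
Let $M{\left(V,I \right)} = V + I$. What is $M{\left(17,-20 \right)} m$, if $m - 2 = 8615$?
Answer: $-25851$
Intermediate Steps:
$M{\left(V,I \right)} = I + V$
$m = 8617$ ($m = 2 + 8615 = 8617$)
$M{\left(17,-20 \right)} m = \left(-20 + 17\right) 8617 = \left(-3\right) 8617 = -25851$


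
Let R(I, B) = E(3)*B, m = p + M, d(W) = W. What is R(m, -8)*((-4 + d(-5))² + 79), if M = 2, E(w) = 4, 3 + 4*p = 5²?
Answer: -5120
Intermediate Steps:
p = 11/2 (p = -¾ + (¼)*5² = -¾ + (¼)*25 = -¾ + 25/4 = 11/2 ≈ 5.5000)
m = 15/2 (m = 11/2 + 2 = 15/2 ≈ 7.5000)
R(I, B) = 4*B
R(m, -8)*((-4 + d(-5))² + 79) = (4*(-8))*((-4 - 5)² + 79) = -32*((-9)² + 79) = -32*(81 + 79) = -32*160 = -5120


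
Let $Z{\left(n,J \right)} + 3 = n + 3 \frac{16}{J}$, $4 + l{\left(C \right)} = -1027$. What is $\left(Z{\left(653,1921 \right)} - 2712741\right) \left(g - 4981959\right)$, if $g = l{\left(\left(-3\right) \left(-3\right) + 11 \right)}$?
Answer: $\frac{25961012960761370}{1921} \approx 1.3514 \cdot 10^{13}$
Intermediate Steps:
$l{\left(C \right)} = -1031$ ($l{\left(C \right)} = -4 - 1027 = -1031$)
$Z{\left(n,J \right)} = -3 + n + \frac{48}{J}$ ($Z{\left(n,J \right)} = -3 + \left(n + 3 \frac{16}{J}\right) = -3 + \left(n + \frac{48}{J}\right) = -3 + n + \frac{48}{J}$)
$g = -1031$
$\left(Z{\left(653,1921 \right)} - 2712741\right) \left(g - 4981959\right) = \left(\left(-3 + 653 + \frac{48}{1921}\right) - 2712741\right) \left(-1031 - 4981959\right) = \left(\left(-3 + 653 + 48 \cdot \frac{1}{1921}\right) - 2712741\right) \left(-4982990\right) = \left(\left(-3 + 653 + \frac{48}{1921}\right) - 2712741\right) \left(-4982990\right) = \left(\frac{1248698}{1921} - 2712741\right) \left(-4982990\right) = \left(- \frac{5209926763}{1921}\right) \left(-4982990\right) = \frac{25961012960761370}{1921}$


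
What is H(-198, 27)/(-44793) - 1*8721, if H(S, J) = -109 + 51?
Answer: -390639695/44793 ≈ -8721.0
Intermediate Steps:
H(S, J) = -58
H(-198, 27)/(-44793) - 1*8721 = -58/(-44793) - 1*8721 = -58*(-1/44793) - 8721 = 58/44793 - 8721 = -390639695/44793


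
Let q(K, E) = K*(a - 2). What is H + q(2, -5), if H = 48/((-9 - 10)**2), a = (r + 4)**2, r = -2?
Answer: 1492/361 ≈ 4.1330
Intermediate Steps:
a = 4 (a = (-2 + 4)**2 = 2**2 = 4)
q(K, E) = 2*K (q(K, E) = K*(4 - 2) = K*2 = 2*K)
H = 48/361 (H = 48/((-19)**2) = 48/361 ≈ 0.13296)
H + q(2, -5) = 48/361 + 2*2 = 48/361 + 4 = 1492/361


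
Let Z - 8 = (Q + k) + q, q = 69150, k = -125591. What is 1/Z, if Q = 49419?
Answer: -1/7014 ≈ -0.00014257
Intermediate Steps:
Z = -7014 (Z = 8 + ((49419 - 125591) + 69150) = 8 + (-76172 + 69150) = 8 - 7022 = -7014)
1/Z = 1/(-7014) = -1/7014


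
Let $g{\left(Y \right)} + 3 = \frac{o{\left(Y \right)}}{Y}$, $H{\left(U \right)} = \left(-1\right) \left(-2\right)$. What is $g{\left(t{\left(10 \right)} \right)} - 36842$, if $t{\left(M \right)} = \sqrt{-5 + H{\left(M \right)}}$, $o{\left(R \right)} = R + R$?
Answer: $-36843$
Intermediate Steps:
$H{\left(U \right)} = 2$
$o{\left(R \right)} = 2 R$
$t{\left(M \right)} = i \sqrt{3}$ ($t{\left(M \right)} = \sqrt{-5 + 2} = \sqrt{-3} = i \sqrt{3}$)
$g{\left(Y \right)} = -1$ ($g{\left(Y \right)} = -3 + \frac{2 Y}{Y} = -3 + 2 = -1$)
$g{\left(t{\left(10 \right)} \right)} - 36842 = -1 - 36842 = -36843$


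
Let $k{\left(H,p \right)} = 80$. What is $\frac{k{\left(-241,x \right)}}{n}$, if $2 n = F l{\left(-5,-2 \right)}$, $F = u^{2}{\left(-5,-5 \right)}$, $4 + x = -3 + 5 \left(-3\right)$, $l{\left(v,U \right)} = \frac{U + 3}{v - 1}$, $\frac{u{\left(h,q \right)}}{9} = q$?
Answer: $- \frac{64}{135} \approx -0.47407$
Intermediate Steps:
$u{\left(h,q \right)} = 9 q$
$l{\left(v,U \right)} = \frac{3 + U}{-1 + v}$
$x = -22$ ($x = -4 + \left(-3 + 5 \left(-3\right)\right) = -4 - 18 = -22$)
$F = 2025$ ($F = \left(9 \left(-5\right)\right)^{2} = \left(-45\right)^{2} = 2025$)
$n = - \frac{675}{4}$ ($n = \frac{2025 \frac{3 - 2}{-1 - 5}}{2} = \frac{2025 \frac{1}{-6} \cdot 1}{2} = \frac{2025 \left(\left(- \frac{1}{6}\right) 1\right)}{2} = \frac{2025 \left(- \frac{1}{6}\right)}{2} = \frac{1}{2} \left(- \frac{675}{2}\right) = - \frac{675}{4} \approx -168.75$)
$\frac{k{\left(-241,x \right)}}{n} = \frac{80}{- \frac{675}{4}} = 80 \left(- \frac{4}{675}\right) = - \frac{64}{135}$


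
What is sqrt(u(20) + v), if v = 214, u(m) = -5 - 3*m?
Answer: sqrt(149) ≈ 12.207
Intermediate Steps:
sqrt(u(20) + v) = sqrt((-5 - 3*20) + 214) = sqrt((-5 - 60) + 214) = sqrt(-65 + 214) = sqrt(149)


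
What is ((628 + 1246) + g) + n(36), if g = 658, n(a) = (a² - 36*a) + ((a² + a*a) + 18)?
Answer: 5142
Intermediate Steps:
n(a) = 18 - 36*a + 3*a² (n(a) = (a² - 36*a) + ((a² + a²) + 18) = (a² - 36*a) + (2*a² + 18) = (a² - 36*a) + (18 + 2*a²) = 18 - 36*a + 3*a²)
((628 + 1246) + g) + n(36) = ((628 + 1246) + 658) + (18 - 36*36 + 3*36²) = (1874 + 658) + (18 - 1296 + 3*1296) = 2532 + (18 - 1296 + 3888) = 2532 + 2610 = 5142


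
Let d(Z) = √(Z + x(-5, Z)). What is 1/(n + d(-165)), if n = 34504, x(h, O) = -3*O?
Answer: 17252/595262843 - √330/1190525686 ≈ 2.8967e-5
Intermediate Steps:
d(Z) = √2*√(-Z) (d(Z) = √(Z - 3*Z) = √(-2*Z) = √2*√(-Z))
1/(n + d(-165)) = 1/(34504 + √2*√(-1*(-165))) = 1/(34504 + √2*√165) = 1/(34504 + √330)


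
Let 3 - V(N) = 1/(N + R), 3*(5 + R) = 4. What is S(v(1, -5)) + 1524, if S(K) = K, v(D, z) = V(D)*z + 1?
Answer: 12065/8 ≈ 1508.1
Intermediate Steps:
R = -11/3 (R = -5 + (⅓)*4 = -5 + 4/3 = -11/3 ≈ -3.6667)
V(N) = 3 - 1/(-11/3 + N) (V(N) = 3 - 1/(N - 11/3) = 3 - 1/(-11/3 + N))
v(D, z) = 1 + 9*z*(-4 + D)/(-11 + 3*D) (v(D, z) = (9*(-4 + D)/(-11 + 3*D))*z + 1 = 9*z*(-4 + D)/(-11 + 3*D) + 1 = 1 + 9*z*(-4 + D)/(-11 + 3*D))
S(v(1, -5)) + 1524 = (-11 + 3*1 + 9*(-5)*(-4 + 1))/(-11 + 3*1) + 1524 = (-11 + 3 + 9*(-5)*(-3))/(-11 + 3) + 1524 = (-11 + 3 + 135)/(-8) + 1524 = -⅛*127 + 1524 = -127/8 + 1524 = 12065/8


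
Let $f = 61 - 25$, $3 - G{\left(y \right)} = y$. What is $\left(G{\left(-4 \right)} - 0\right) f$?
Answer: $252$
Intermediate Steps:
$G{\left(y \right)} = 3 - y$
$f = 36$ ($f = 61 - 25 = 36$)
$\left(G{\left(-4 \right)} - 0\right) f = \left(\left(3 - -4\right) - 0\right) 36 = \left(\left(3 + 4\right) + 0\right) 36 = \left(7 + 0\right) 36 = 7 \cdot 36 = 252$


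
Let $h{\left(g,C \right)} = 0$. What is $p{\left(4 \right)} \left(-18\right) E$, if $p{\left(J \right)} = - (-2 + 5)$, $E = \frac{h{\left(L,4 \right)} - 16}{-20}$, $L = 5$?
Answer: $\frac{216}{5} \approx 43.2$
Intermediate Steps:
$E = \frac{4}{5}$ ($E = \frac{0 - 16}{-20} = \left(0 - 16\right) \left(- \frac{1}{20}\right) = \left(-16\right) \left(- \frac{1}{20}\right) = \frac{4}{5} \approx 0.8$)
$p{\left(J \right)} = -3$ ($p{\left(J \right)} = \left(-1\right) 3 = -3$)
$p{\left(4 \right)} \left(-18\right) E = \left(-3\right) \left(-18\right) \frac{4}{5} = 54 \cdot \frac{4}{5} = \frac{216}{5}$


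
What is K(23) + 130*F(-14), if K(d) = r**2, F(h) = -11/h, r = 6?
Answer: 967/7 ≈ 138.14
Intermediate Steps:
K(d) = 36 (K(d) = 6**2 = 36)
K(23) + 130*F(-14) = 36 + 130*(-11/(-14)) = 36 + 130*(-11*(-1/14)) = 36 + 130*(11/14) = 36 + 715/7 = 967/7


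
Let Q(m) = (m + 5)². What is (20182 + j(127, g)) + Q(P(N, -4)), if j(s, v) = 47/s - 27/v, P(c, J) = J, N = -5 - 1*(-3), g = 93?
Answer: 79460785/3937 ≈ 20183.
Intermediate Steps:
N = -2 (N = -5 + 3 = -2)
Q(m) = (5 + m)²
j(s, v) = -27/v + 47/s
(20182 + j(127, g)) + Q(P(N, -4)) = (20182 + (-27/93 + 47/127)) + (5 - 4)² = (20182 + (-27*1/93 + 47*(1/127))) + 1² = (20182 + (-9/31 + 47/127)) + 1 = (20182 + 314/3937) + 1 = 79456848/3937 + 1 = 79460785/3937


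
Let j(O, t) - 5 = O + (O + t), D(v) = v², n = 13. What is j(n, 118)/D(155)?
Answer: 149/24025 ≈ 0.0062019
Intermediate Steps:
j(O, t) = 5 + t + 2*O (j(O, t) = 5 + (O + (O + t)) = 5 + (t + 2*O) = 5 + t + 2*O)
j(n, 118)/D(155) = (5 + 118 + 2*13)/(155²) = (5 + 118 + 26)/24025 = 149*(1/24025) = 149/24025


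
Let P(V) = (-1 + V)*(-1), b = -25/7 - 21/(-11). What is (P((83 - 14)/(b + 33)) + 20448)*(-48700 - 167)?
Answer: -2411006105508/2413 ≈ -9.9917e+8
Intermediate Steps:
b = -128/77 (b = -25*⅐ - 21*(-1/11) = -25/7 + 21/11 = -128/77 ≈ -1.6623)
P(V) = 1 - V
(P((83 - 14)/(b + 33)) + 20448)*(-48700 - 167) = ((1 - (83 - 14)/(-128/77 + 33)) + 20448)*(-48700 - 167) = ((1 - 69/2413/77) + 20448)*(-48867) = ((1 - 69*77/2413) + 20448)*(-48867) = ((1 - 1*5313/2413) + 20448)*(-48867) = ((1 - 5313/2413) + 20448)*(-48867) = (-2900/2413 + 20448)*(-48867) = (49338124/2413)*(-48867) = -2411006105508/2413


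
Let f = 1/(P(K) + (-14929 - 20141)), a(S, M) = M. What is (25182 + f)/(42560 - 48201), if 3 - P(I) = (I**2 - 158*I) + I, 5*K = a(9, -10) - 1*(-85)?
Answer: -829419533/185797617 ≈ -4.4641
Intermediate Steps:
K = 15 (K = (-10 - 1*(-85))/5 = (-10 + 85)/5 = (1/5)*75 = 15)
P(I) = 3 - I**2 + 157*I (P(I) = 3 - ((I**2 - 158*I) + I) = 3 - (I**2 - 157*I) = 3 + (-I**2 + 157*I) = 3 - I**2 + 157*I)
f = -1/32937 (f = 1/((3 - 1*15**2 + 157*15) + (-14929 - 20141)) = 1/((3 - 1*225 + 2355) - 35070) = 1/((3 - 225 + 2355) - 35070) = 1/(2133 - 35070) = 1/(-32937) = -1/32937 ≈ -3.0361e-5)
(25182 + f)/(42560 - 48201) = (25182 - 1/32937)/(42560 - 48201) = (829419533/32937)/(-5641) = (829419533/32937)*(-1/5641) = -829419533/185797617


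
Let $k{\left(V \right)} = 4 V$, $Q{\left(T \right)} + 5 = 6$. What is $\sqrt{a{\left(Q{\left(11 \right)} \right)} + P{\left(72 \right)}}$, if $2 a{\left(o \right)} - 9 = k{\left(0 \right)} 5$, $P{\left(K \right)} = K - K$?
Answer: $\frac{3 \sqrt{2}}{2} \approx 2.1213$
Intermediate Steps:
$Q{\left(T \right)} = 1$ ($Q{\left(T \right)} = -5 + 6 = 1$)
$P{\left(K \right)} = 0$
$a{\left(o \right)} = \frac{9}{2}$ ($a{\left(o \right)} = \frac{9}{2} + \frac{4 \cdot 0 \cdot 5}{2} = \frac{9}{2} + \frac{0 \cdot 5}{2} = \frac{9}{2} + \frac{1}{2} \cdot 0 = \frac{9}{2} + 0 = \frac{9}{2}$)
$\sqrt{a{\left(Q{\left(11 \right)} \right)} + P{\left(72 \right)}} = \sqrt{\frac{9}{2} + 0} = \sqrt{\frac{9}{2}} = \frac{3 \sqrt{2}}{2}$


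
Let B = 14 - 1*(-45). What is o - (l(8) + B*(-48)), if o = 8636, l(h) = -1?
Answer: 11469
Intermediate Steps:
B = 59 (B = 14 + 45 = 59)
o - (l(8) + B*(-48)) = 8636 - (-1 + 59*(-48)) = 8636 - (-1 - 2832) = 8636 - 1*(-2833) = 8636 + 2833 = 11469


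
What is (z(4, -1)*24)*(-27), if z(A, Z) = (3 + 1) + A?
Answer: -5184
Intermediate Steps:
z(A, Z) = 4 + A
(z(4, -1)*24)*(-27) = ((4 + 4)*24)*(-27) = (8*24)*(-27) = 192*(-27) = -5184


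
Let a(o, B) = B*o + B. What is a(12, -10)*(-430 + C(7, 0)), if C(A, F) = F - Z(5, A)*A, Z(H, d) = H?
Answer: 60450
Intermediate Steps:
a(o, B) = B + B*o
C(A, F) = F - 5*A
a(12, -10)*(-430 + C(7, 0)) = (-10*(1 + 12))*(-430 + (0 - 5*7)) = (-10*13)*(-430 + (0 - 35)) = -130*(-430 - 35) = -130*(-465) = 60450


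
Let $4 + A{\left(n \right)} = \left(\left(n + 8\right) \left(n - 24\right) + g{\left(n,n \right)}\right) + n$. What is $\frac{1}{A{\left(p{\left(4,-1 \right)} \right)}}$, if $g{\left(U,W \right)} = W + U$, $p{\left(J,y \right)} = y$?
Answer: $- \frac{1}{182} \approx -0.0054945$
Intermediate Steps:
$g{\left(U,W \right)} = U + W$
$A{\left(n \right)} = -4 + 3 n + \left(-24 + n\right) \left(8 + n\right)$ ($A{\left(n \right)} = -4 + \left(\left(\left(n + 8\right) \left(n - 24\right) + \left(n + n\right)\right) + n\right) = -4 + \left(\left(\left(8 + n\right) \left(-24 + n\right) + 2 n\right) + n\right) = -4 + \left(\left(\left(-24 + n\right) \left(8 + n\right) + 2 n\right) + n\right) = -4 + \left(\left(2 n + \left(-24 + n\right) \left(8 + n\right)\right) + n\right) = -4 + \left(3 n + \left(-24 + n\right) \left(8 + n\right)\right) = -4 + 3 n + \left(-24 + n\right) \left(8 + n\right)$)
$\frac{1}{A{\left(p{\left(4,-1 \right)} \right)}} = \frac{1}{-196 + \left(-1\right)^{2} - -13} = \frac{1}{-196 + 1 + 13} = \frac{1}{-182} = - \frac{1}{182}$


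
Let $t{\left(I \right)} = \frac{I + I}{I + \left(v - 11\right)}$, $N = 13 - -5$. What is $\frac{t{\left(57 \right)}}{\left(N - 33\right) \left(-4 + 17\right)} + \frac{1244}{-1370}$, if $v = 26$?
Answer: $- \frac{293699}{320580} \approx -0.91615$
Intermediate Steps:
$N = 18$ ($N = 13 + 5 = 18$)
$t{\left(I \right)} = \frac{2 I}{15 + I}$ ($t{\left(I \right)} = \frac{I + I}{I + \left(26 - 11\right)} = \frac{2 I}{I + \left(26 - 11\right)} = \frac{2 I}{I + 15} = \frac{2 I}{15 + I}$)
$\frac{t{\left(57 \right)}}{\left(N - 33\right) \left(-4 + 17\right)} + \frac{1244}{-1370} = \frac{2 \cdot 57 \frac{1}{15 + 57}}{\left(18 - 33\right) \left(-4 + 17\right)} + \frac{1244}{-1370} = \frac{2 \cdot 57 \cdot \frac{1}{72}}{\left(-15\right) 13} + 1244 \left(- \frac{1}{1370}\right) = \frac{2 \cdot 57 \cdot \frac{1}{72}}{-195} - \frac{622}{685} = \frac{19}{12} \left(- \frac{1}{195}\right) - \frac{622}{685} = - \frac{19}{2340} - \frac{622}{685} = - \frac{293699}{320580}$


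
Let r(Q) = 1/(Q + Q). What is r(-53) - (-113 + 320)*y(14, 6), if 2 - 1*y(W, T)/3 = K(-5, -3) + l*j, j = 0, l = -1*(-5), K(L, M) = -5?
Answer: -460783/106 ≈ -4347.0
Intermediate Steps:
l = 5
r(Q) = 1/(2*Q)
y(W, T) = 21 (y(W, T) = 6 - 3*(-5 + 5*0) = 6 - 3*(-5 + 0) = 6 - 3*(-5) = 6 + 15 = 21)
r(-53) - (-113 + 320)*y(14, 6) = (½)/(-53) - (-113 + 320)*21 = (½)*(-1/53) - 207*21 = -1/106 - 1*4347 = -1/106 - 4347 = -460783/106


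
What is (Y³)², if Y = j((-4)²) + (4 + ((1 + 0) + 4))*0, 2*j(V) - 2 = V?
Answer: 531441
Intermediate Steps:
j(V) = 1 + V/2
Y = 9 (Y = (1 + (½)*(-4)²) + (4 + ((1 + 0) + 4))*0 = (1 + (½)*16) + (4 + (1 + 4))*0 = (1 + 8) + (4 + 5)*0 = 9 + 9*0 = 9 + 0 = 9)
(Y³)² = (9³)² = 729² = 531441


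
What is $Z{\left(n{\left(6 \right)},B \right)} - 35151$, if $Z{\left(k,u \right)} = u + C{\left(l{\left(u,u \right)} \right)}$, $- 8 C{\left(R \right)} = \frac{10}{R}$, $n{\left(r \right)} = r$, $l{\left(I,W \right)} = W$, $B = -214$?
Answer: $- \frac{30272435}{856} \approx -35365.0$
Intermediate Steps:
$C{\left(R \right)} = - \frac{5}{4 R}$ ($C{\left(R \right)} = - \frac{10 \frac{1}{R}}{8} = - \frac{5}{4 R}$)
$Z{\left(k,u \right)} = u - \frac{5}{4 u}$
$Z{\left(n{\left(6 \right)},B \right)} - 35151 = \left(-214 - \frac{5}{4 \left(-214\right)}\right) - 35151 = \left(-214 - - \frac{5}{856}\right) - 35151 = \left(-214 + \frac{5}{856}\right) - 35151 = - \frac{183179}{856} - 35151 = - \frac{30272435}{856}$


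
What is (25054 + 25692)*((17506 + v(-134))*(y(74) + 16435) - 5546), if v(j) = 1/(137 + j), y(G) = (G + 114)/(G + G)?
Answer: 540248582197544/37 ≈ 1.4601e+13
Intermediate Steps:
y(G) = (114 + G)/(2*G) (y(G) = (114 + G)/((2*G)) = (114 + G)*(1/(2*G)) = (114 + G)/(2*G))
(25054 + 25692)*((17506 + v(-134))*(y(74) + 16435) - 5546) = (25054 + 25692)*((17506 + 1/(137 - 134))*((1/2)*(114 + 74)/74 + 16435) - 5546) = 50746*((17506 + 1/3)*((1/2)*(1/74)*188 + 16435) - 5546) = 50746*((17506 + 1/3)*(47/37 + 16435) - 5546) = 50746*((52519/3)*(608142/37) - 5546) = 50746*(10646336566/37 - 5546) = 50746*(10646131364/37) = 540248582197544/37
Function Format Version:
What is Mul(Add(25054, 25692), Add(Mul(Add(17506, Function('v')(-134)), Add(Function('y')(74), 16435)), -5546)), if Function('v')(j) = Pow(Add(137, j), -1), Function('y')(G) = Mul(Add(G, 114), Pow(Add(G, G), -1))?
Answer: Rational(540248582197544, 37) ≈ 1.4601e+13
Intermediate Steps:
Function('y')(G) = Mul(Rational(1, 2), Pow(G, -1), Add(114, G)) (Function('y')(G) = Mul(Add(114, G), Pow(Mul(2, G), -1)) = Mul(Add(114, G), Mul(Rational(1, 2), Pow(G, -1))) = Mul(Rational(1, 2), Pow(G, -1), Add(114, G)))
Mul(Add(25054, 25692), Add(Mul(Add(17506, Function('v')(-134)), Add(Function('y')(74), 16435)), -5546)) = Mul(Add(25054, 25692), Add(Mul(Add(17506, Pow(Add(137, -134), -1)), Add(Mul(Rational(1, 2), Pow(74, -1), Add(114, 74)), 16435)), -5546)) = Mul(50746, Add(Mul(Add(17506, Pow(3, -1)), Add(Mul(Rational(1, 2), Rational(1, 74), 188), 16435)), -5546)) = Mul(50746, Add(Mul(Add(17506, Rational(1, 3)), Add(Rational(47, 37), 16435)), -5546)) = Mul(50746, Add(Mul(Rational(52519, 3), Rational(608142, 37)), -5546)) = Mul(50746, Add(Rational(10646336566, 37), -5546)) = Mul(50746, Rational(10646131364, 37)) = Rational(540248582197544, 37)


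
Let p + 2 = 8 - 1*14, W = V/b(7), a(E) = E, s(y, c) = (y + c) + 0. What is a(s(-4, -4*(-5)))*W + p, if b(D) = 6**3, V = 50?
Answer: -116/27 ≈ -4.2963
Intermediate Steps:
s(y, c) = c + y (s(y, c) = (c + y) + 0 = c + y)
b(D) = 216
W = 25/108 (W = 50/216 = 50*(1/216) = 25/108 ≈ 0.23148)
p = -8 (p = -2 + (8 - 1*14) = -2 + (8 - 14) = -2 - 6 = -8)
a(s(-4, -4*(-5)))*W + p = (-4*(-5) - 4)*(25/108) - 8 = (20 - 4)*(25/108) - 8 = 16*(25/108) - 8 = 100/27 - 8 = -116/27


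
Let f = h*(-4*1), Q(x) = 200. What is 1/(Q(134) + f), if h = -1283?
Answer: 1/5332 ≈ 0.00018755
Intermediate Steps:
f = 5132 (f = -(-5132) = -1283*(-4) = 5132)
1/(Q(134) + f) = 1/(200 + 5132) = 1/5332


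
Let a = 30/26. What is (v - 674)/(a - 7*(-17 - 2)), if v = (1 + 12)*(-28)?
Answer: -6747/872 ≈ -7.7374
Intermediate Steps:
v = -364 (v = 13*(-28) = -364)
a = 15/13 (a = (1/26)*30 = 15/13 ≈ 1.1538)
(v - 674)/(a - 7*(-17 - 2)) = (-364 - 674)/(15/13 - 7*(-17 - 2)) = -1038/(15/13 - 7*(-19)) = -1038/(15/13 + 133) = -1038/1744/13 = -1038*13/1744 = -6747/872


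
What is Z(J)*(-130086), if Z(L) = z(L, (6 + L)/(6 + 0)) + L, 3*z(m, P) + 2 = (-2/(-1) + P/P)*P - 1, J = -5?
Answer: 758835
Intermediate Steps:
z(m, P) = -1 + P (z(m, P) = -2/3 + ((-2/(-1) + P/P)*P - 1)/3 = -2/3 + ((-2*(-1) + 1)*P - 1)/3 = -2/3 + ((2 + 1)*P - 1)/3 = -2/3 + (3*P - 1)/3 = -2/3 + (-1 + 3*P)/3 = -2/3 + (-1/3 + P) = -1 + P)
Z(L) = 7*L/6 (Z(L) = (-1 + (6 + L)/(6 + 0)) + L = (-1 + (6 + L)/6) + L = (-1 + (6 + L)*(1/6)) + L = (-1 + (1 + L/6)) + L = L/6 + L = 7*L/6)
Z(J)*(-130086) = ((7/6)*(-5))*(-130086) = -35/6*(-130086) = 758835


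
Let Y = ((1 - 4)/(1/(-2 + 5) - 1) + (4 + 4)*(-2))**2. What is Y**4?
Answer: 78310985281/256 ≈ 3.0590e+8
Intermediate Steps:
Y = 529/4 (Y = (-3/(1/3 - 1) + 8*(-2))**2 = (-3/(1/3 - 1) - 16)**2 = (-3/(-2/3) - 16)**2 = (-3*(-3/2) - 16)**2 = (9/2 - 16)**2 = (-23/2)**2 = 529/4 ≈ 132.25)
Y**4 = (529/4)**4 = 78310985281/256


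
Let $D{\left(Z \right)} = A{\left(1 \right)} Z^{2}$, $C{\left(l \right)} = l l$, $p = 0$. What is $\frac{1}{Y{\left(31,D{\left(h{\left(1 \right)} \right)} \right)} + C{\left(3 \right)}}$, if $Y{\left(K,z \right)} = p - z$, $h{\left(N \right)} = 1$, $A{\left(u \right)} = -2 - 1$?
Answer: $\frac{1}{12} \approx 0.083333$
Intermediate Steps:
$A{\left(u \right)} = -3$
$C{\left(l \right)} = l^{2}$
$D{\left(Z \right)} = - 3 Z^{2}$
$Y{\left(K,z \right)} = - z$ ($Y{\left(K,z \right)} = 0 - z = - z$)
$\frac{1}{Y{\left(31,D{\left(h{\left(1 \right)} \right)} \right)} + C{\left(3 \right)}} = \frac{1}{- \left(-3\right) 1^{2} + 3^{2}} = \frac{1}{- \left(-3\right) 1 + 9} = \frac{1}{\left(-1\right) \left(-3\right) + 9} = \frac{1}{3 + 9} = \frac{1}{12}$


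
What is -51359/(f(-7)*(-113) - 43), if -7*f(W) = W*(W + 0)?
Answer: -4669/68 ≈ -68.662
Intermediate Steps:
f(W) = -W²/7 (f(W) = -W*(W + 0)/7 = -W*W/7 = -W²/7)
-51359/(f(-7)*(-113) - 43) = -51359/(-⅐*(-7)²*(-113) - 43) = -51359/(-⅐*49*(-113) - 43) = -51359/(-7*(-113) - 43) = -51359/(791 - 43) = -51359/748 = -51359*1/748 = -4669/68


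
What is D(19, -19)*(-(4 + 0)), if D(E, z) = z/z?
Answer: -4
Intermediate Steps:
D(E, z) = 1
D(19, -19)*(-(4 + 0)) = 1*(-(4 + 0)) = 1*(-1*4) = 1*(-4) = -4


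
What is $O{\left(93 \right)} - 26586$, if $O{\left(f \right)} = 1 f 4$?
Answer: $-26214$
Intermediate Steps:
$O{\left(f \right)} = 4 f$ ($O{\left(f \right)} = f 4 = 4 f$)
$O{\left(93 \right)} - 26586 = 4 \cdot 93 - 26586 = 372 - 26586 = -26214$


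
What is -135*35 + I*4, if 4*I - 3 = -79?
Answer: -4801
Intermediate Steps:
I = -19 (I = 3/4 + (1/4)*(-79) = 3/4 - 79/4 = -19)
-135*35 + I*4 = -135*35 - 19*4 = -4725 - 76 = -4801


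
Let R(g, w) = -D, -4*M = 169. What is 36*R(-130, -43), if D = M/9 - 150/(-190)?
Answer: 2671/19 ≈ 140.58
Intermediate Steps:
M = -169/4 (M = -¼*169 = -169/4 ≈ -42.250)
D = -2671/684 (D = -169/4/9 - 150/(-190) = -169/4*⅑ - 150*(-1/190) = -169/36 + 15/19 = -2671/684 ≈ -3.9050)
R(g, w) = 2671/684 (R(g, w) = -1*(-2671/684) = 2671/684)
36*R(-130, -43) = 36*(2671/684) = 2671/19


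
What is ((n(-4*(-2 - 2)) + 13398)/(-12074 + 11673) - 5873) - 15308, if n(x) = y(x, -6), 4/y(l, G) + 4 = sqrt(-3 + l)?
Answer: -25520921/1203 + 4*sqrt(13)/1203 ≈ -21214.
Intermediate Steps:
y(l, G) = 4/(-4 + sqrt(-3 + l))
n(x) = 4/(-4 + sqrt(-3 + x))
((n(-4*(-2 - 2)) + 13398)/(-12074 + 11673) - 5873) - 15308 = ((4/(-4 + sqrt(-3 - 4*(-2 - 2))) + 13398)/(-12074 + 11673) - 5873) - 15308 = ((4/(-4 + sqrt(-3 - 4*(-4))) + 13398)/(-401) - 5873) - 15308 = ((4/(-4 + sqrt(-3 + 16)) + 13398)*(-1/401) - 5873) - 15308 = ((4/(-4 + sqrt(13)) + 13398)*(-1/401) - 5873) - 15308 = ((13398 + 4/(-4 + sqrt(13)))*(-1/401) - 5873) - 15308 = ((-13398/401 - 4/(401*(-4 + sqrt(13)))) - 5873) - 15308 = (-2368471/401 - 4/(401*(-4 + sqrt(13)))) - 15308 = -8506979/401 - 4/(401*(-4 + sqrt(13)))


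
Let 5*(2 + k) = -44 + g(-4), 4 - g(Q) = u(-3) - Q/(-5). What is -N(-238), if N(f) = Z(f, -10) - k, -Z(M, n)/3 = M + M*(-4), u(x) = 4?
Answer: 53284/25 ≈ 2131.4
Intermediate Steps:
g(Q) = -Q/5 (g(Q) = 4 - (4 - Q/(-5)) = 4 - (4 - Q*(-1)/5) = 4 - (4 - (-1)*Q/5) = 4 - (4 + Q/5) = 4 + (-4 - Q/5) = -Q/5)
Z(M, n) = 9*M (Z(M, n) = -3*(M + M*(-4)) = -3*(M - 4*M) = -(-9)*M = 9*M)
k = -266/25 (k = -2 + (-44 - ⅕*(-4))/5 = -2 + (-44 + ⅘)/5 = -2 + (⅕)*(-216/5) = -2 - 216/25 = -266/25 ≈ -10.640)
N(f) = 266/25 + 9*f (N(f) = 9*f - 1*(-266/25) = 9*f + 266/25 = 266/25 + 9*f)
-N(-238) = -(266/25 + 9*(-238)) = -(266/25 - 2142) = -1*(-53284/25) = 53284/25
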